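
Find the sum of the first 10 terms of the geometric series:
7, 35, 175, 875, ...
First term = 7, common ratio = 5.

Sₙ = a(1 - rⁿ) / (1 - r)
S_10 = 7(1 - 5^10) / (1 - 5)
S_10 = 7(1 - 9765625) / (-4)
S_10 = 17089842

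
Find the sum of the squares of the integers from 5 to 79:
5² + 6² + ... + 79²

Use ∑_{k=1}^{n} k² = n(n+1)(2n+1)/6, then subtract the first 4 terms.
∑_{k=1}^{79} k² = 79×80×159/6 = 167480
∑_{k=1}^{4} k² = 4×5×9/6 = 30
∑_{k=5}^{79} k² = 167480 - 30 = 167450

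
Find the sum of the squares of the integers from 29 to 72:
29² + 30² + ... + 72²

Use ∑_{k=1}^{n} k² = n(n+1)(2n+1)/6, then subtract the first 28 terms.
∑_{k=1}^{72} k² = 72×73×145/6 = 127020
∑_{k=1}^{28} k² = 28×29×57/6 = 7714
∑_{k=29}^{72} k² = 127020 - 7714 = 119306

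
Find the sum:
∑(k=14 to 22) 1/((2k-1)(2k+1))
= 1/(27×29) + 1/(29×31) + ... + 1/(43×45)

Partial fractions: 1/((2k-1)(2k+1)) = (1/2)[1/(2k-1) - 1/(2k+1)]
The series telescopes:
= (1/2)[1/27 - 1/45]
= 1/135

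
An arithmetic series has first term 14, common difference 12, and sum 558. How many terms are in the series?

Using S = n/2 × [2a + (n-1)d]
558 = n/2 × [2(14) + (n-1)(12)]
558 = n/2 × [28 + 12n - 12]
1116 = n × [16 + 12n]
12n² + (16)n - 1116 = 0
Discriminant: Δ = (16)² - 4(12)(-1116) = 256 + 53568 = 53824
√Δ = 232
n = [-(16) + √Δ] / (2·12) = (-16 + 232) / 24 = 216 / 24 = 9
(The negative root is discarded since n must be a positive integer.)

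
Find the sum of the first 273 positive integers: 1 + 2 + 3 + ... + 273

Formula: ∑k = n(n+1)/2
= 273×274/2
= 74802/2
= 37401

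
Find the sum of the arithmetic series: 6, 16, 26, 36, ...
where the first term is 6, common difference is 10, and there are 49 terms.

Sₙ = n/2 × (first + last)
Last term = a + (n-1)d = 6 + (49-1)×10 = 486
S_49 = 49/2 × (6 + 486)
S_49 = 49/2 × 492 = 12054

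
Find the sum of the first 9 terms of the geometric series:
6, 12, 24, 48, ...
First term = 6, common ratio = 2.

Sₙ = a(1 - rⁿ) / (1 - r)
S_9 = 6(1 - 2^9) / (1 - 2)
S_9 = 6(1 - 512) / (-1)
S_9 = 3066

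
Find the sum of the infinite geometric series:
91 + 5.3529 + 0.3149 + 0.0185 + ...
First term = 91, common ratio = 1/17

For |r| < 1, S = a / (1 - r)
S = 91 / (1 - (1/17))
S = 91 / (16/17)
S = 1547/16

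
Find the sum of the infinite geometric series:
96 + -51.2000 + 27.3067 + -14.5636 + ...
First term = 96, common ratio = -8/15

For |r| < 1, S = a / (1 - r)
S = 96 / (1 - (-8/15))
S = 96 / (23/15)
S = 1440/23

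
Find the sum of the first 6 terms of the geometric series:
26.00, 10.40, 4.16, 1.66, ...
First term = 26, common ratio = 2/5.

Sₙ = a(1 - rⁿ) / (1 - r)
S_6 = 26(1 - (2/5)^6) / (1 - (2/5))
S_6 = 26(1 - (64/15625)) / (3/5)
S_6 = 134862/3125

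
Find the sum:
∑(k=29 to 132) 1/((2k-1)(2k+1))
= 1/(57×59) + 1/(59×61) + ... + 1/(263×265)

Partial fractions: 1/((2k-1)(2k+1)) = (1/2)[1/(2k-1) - 1/(2k+1)]
The series telescopes:
= (1/2)[1/57 - 1/265]
= 104/15105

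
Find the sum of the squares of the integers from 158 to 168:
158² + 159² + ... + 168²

Use ∑_{k=1}^{n} k² = n(n+1)(2n+1)/6, then subtract the first 157 terms.
∑_{k=1}^{168} k² = 168×169×337/6 = 1594684
∑_{k=1}^{157} k² = 157×158×315/6 = 1302315
∑_{k=158}^{168} k² = 1594684 - 1302315 = 292369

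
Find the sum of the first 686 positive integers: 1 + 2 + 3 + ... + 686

Formula: ∑k = n(n+1)/2
= 686×687/2
= 471282/2
= 235641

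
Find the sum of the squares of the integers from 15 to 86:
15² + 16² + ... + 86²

Use ∑_{k=1}^{n} k² = n(n+1)(2n+1)/6, then subtract the first 14 terms.
∑_{k=1}^{86} k² = 86×87×173/6 = 215731
∑_{k=1}^{14} k² = 14×15×29/6 = 1015
∑_{k=15}^{86} k² = 215731 - 1015 = 214716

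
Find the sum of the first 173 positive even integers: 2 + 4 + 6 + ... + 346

Sum of first n even numbers = n(n+1)
= 173×174
= 30102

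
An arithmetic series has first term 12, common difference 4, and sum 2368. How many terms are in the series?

Using S = n/2 × [2a + (n-1)d]
2368 = n/2 × [2(12) + (n-1)(4)]
2368 = n/2 × [24 + 4n - 4]
4736 = n × [20 + 4n]
4n² + (20)n - 4736 = 0
Discriminant: Δ = (20)² - 4(4)(-4736) = 400 + 75776 = 76176
√Δ = 276
n = [-(20) + √Δ] / (2·4) = (-20 + 276) / 8 = 256 / 8 = 32
(The negative root is discarded since n must be a positive integer.)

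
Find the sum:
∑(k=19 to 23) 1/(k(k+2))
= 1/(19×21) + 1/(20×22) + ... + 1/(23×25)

Partial fractions: 1/(k(k+2)) = (1/2)[1/k - 1/(k+2)]
Telescoping leaves the first two and last two terms:
= (1/2)[1/19 + 1/20 - 1/24 - 1/25]
= 239/22800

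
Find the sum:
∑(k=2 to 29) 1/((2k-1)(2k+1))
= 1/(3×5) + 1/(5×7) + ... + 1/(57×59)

Partial fractions: 1/((2k-1)(2k+1)) = (1/2)[1/(2k-1) - 1/(2k+1)]
The series telescopes:
= (1/2)[1/3 - 1/59]
= 28/177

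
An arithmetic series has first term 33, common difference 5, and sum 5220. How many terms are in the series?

Using S = n/2 × [2a + (n-1)d]
5220 = n/2 × [2(33) + (n-1)(5)]
5220 = n/2 × [66 + 5n - 5]
10440 = n × [61 + 5n]
5n² + (61)n - 10440 = 0
Discriminant: Δ = (61)² - 4(5)(-10440) = 3721 + 208800 = 212521
√Δ = 461
n = [-(61) + √Δ] / (2·5) = (-61 + 461) / 10 = 400 / 10 = 40
(The negative root is discarded since n must be a positive integer.)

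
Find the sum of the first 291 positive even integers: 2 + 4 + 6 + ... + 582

Sum of first n even numbers = n(n+1)
= 291×292
= 84972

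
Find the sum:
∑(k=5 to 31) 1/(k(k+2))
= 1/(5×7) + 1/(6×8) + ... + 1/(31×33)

Partial fractions: 1/(k(k+2)) = (1/2)[1/k - 1/(k+2)]
Telescoping leaves the first two and last two terms:
= (1/2)[1/5 + 1/6 - 1/32 - 1/33]
= 537/3520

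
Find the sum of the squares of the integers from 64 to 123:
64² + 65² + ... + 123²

Use ∑_{k=1}^{n} k² = n(n+1)(2n+1)/6, then subtract the first 63 terms.
∑_{k=1}^{123} k² = 123×124×247/6 = 627874
∑_{k=1}^{63} k² = 63×64×127/6 = 85344
∑_{k=64}^{123} k² = 627874 - 85344 = 542530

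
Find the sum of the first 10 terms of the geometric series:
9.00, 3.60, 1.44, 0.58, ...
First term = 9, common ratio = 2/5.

Sₙ = a(1 - rⁿ) / (1 - r)
S_10 = 9(1 - (2/5)^10) / (1 - (2/5))
S_10 = 9(1 - (1024/9765625)) / (3/5)
S_10 = 29293803/1953125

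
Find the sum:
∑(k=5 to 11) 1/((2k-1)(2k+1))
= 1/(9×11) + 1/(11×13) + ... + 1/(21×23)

Partial fractions: 1/((2k-1)(2k+1)) = (1/2)[1/(2k-1) - 1/(2k+1)]
The series telescopes:
= (1/2)[1/9 - 1/23]
= 7/207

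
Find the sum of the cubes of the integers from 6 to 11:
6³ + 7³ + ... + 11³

Use ∑_{k=1}^{n} k³ = [n(n+1)/2]², then subtract the first 5 terms.
∑_{k=1}^{11} k³ = [11×12/2]² = 66² = 4356
∑_{k=1}^{5} k³ = [5×6/2]² = 15² = 225
∑_{k=6}^{11} k³ = 4356 - 225 = 4131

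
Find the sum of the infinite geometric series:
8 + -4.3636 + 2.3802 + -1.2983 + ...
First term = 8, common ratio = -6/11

For |r| < 1, S = a / (1 - r)
S = 8 / (1 - (-6/11))
S = 8 / (17/11)
S = 88/17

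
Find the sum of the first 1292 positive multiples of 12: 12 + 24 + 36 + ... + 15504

Factor out 12: = 12(1 + 2 + ... + 1292) = 12 × n(n+1)/2
= 12 × 1292×1293/2
= 12 × 835278
= 10023336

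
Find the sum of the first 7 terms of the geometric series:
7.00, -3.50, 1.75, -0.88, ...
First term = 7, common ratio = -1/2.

Sₙ = a(1 - rⁿ) / (1 - r)
S_7 = 7(1 - (-1/2)^7) / (1 - (-1/2))
S_7 = 7(1 - (-1/128)) / (3/2)
S_7 = 301/64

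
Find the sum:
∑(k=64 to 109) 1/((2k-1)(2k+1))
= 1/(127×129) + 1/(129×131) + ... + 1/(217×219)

Partial fractions: 1/((2k-1)(2k+1)) = (1/2)[1/(2k-1) - 1/(2k+1)]
The series telescopes:
= (1/2)[1/127 - 1/219]
= 46/27813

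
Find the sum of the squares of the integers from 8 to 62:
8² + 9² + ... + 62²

Use ∑_{k=1}^{n} k² = n(n+1)(2n+1)/6, then subtract the first 7 terms.
∑_{k=1}^{62} k² = 62×63×125/6 = 81375
∑_{k=1}^{7} k² = 7×8×15/6 = 140
∑_{k=8}^{62} k² = 81375 - 140 = 81235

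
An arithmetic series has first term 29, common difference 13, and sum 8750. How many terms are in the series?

Using S = n/2 × [2a + (n-1)d]
8750 = n/2 × [2(29) + (n-1)(13)]
8750 = n/2 × [58 + 13n - 13]
17500 = n × [45 + 13n]
13n² + (45)n - 17500 = 0
Discriminant: Δ = (45)² - 4(13)(-17500) = 2025 + 910000 = 912025
√Δ = 955
n = [-(45) + √Δ] / (2·13) = (-45 + 955) / 26 = 910 / 26 = 35
(The negative root is discarded since n must be a positive integer.)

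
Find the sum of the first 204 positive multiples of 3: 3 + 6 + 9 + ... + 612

Factor out 3: = 3(1 + 2 + ... + 204) = 3 × n(n+1)/2
= 3 × 204×205/2
= 3 × 20910
= 62730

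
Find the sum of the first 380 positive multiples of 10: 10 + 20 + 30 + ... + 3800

Factor out 10: = 10(1 + 2 + ... + 380) = 10 × n(n+1)/2
= 10 × 380×381/2
= 10 × 72390
= 723900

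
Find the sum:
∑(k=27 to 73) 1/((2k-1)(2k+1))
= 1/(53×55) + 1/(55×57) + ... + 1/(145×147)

Partial fractions: 1/((2k-1)(2k+1)) = (1/2)[1/(2k-1) - 1/(2k+1)]
The series telescopes:
= (1/2)[1/53 - 1/147]
= 47/7791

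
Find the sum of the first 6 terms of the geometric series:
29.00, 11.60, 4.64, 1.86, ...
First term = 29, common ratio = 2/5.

Sₙ = a(1 - rⁿ) / (1 - r)
S_6 = 29(1 - (2/5)^6) / (1 - (2/5))
S_6 = 29(1 - (64/15625)) / (3/5)
S_6 = 150423/3125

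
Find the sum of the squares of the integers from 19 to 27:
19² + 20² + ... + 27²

Use ∑_{k=1}^{n} k² = n(n+1)(2n+1)/6, then subtract the first 18 terms.
∑_{k=1}^{27} k² = 27×28×55/6 = 6930
∑_{k=1}^{18} k² = 18×19×37/6 = 2109
∑_{k=19}^{27} k² = 6930 - 2109 = 4821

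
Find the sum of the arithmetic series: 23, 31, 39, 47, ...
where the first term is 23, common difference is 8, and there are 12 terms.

Sₙ = n/2 × (first + last)
Last term = a + (n-1)d = 23 + (12-1)×8 = 111
S_12 = 12/2 × (23 + 111)
S_12 = 12/2 × 134 = 804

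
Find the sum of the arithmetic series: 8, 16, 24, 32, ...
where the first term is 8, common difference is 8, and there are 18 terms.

Sₙ = n/2 × (first + last)
Last term = a + (n-1)d = 8 + (18-1)×8 = 144
S_18 = 18/2 × (8 + 144)
S_18 = 18/2 × 152 = 1368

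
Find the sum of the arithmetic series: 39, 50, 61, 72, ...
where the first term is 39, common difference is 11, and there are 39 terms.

Sₙ = n/2 × (first + last)
Last term = a + (n-1)d = 39 + (39-1)×11 = 457
S_39 = 39/2 × (39 + 457)
S_39 = 39/2 × 496 = 9672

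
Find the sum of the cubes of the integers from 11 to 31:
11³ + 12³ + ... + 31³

Use ∑_{k=1}^{n} k³ = [n(n+1)/2]², then subtract the first 10 terms.
∑_{k=1}^{31} k³ = [31×32/2]² = 496² = 246016
∑_{k=1}^{10} k³ = [10×11/2]² = 55² = 3025
∑_{k=11}^{31} k³ = 246016 - 3025 = 242991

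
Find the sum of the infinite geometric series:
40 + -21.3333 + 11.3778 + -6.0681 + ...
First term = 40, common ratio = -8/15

For |r| < 1, S = a / (1 - r)
S = 40 / (1 - (-8/15))
S = 40 / (23/15)
S = 600/23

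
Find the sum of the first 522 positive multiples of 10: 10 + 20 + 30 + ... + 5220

Factor out 10: = 10(1 + 2 + ... + 522) = 10 × n(n+1)/2
= 10 × 522×523/2
= 10 × 136503
= 1365030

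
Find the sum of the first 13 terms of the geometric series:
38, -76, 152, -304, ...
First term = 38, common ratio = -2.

Sₙ = a(1 - rⁿ) / (1 - r)
S_13 = 38(1 - (-2)^13) / (1 - (-2))
S_13 = 38(1 - (-8192)) / (3)
S_13 = 103778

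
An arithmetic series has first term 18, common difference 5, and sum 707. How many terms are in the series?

Using S = n/2 × [2a + (n-1)d]
707 = n/2 × [2(18) + (n-1)(5)]
707 = n/2 × [36 + 5n - 5]
1414 = n × [31 + 5n]
5n² + (31)n - 1414 = 0
Discriminant: Δ = (31)² - 4(5)(-1414) = 961 + 28280 = 29241
√Δ = 171
n = [-(31) + √Δ] / (2·5) = (-31 + 171) / 10 = 140 / 10 = 14
(The negative root is discarded since n must be a positive integer.)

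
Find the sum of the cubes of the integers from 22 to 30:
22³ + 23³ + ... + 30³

Use ∑_{k=1}^{n} k³ = [n(n+1)/2]², then subtract the first 21 terms.
∑_{k=1}^{30} k³ = [30×31/2]² = 465² = 216225
∑_{k=1}^{21} k³ = [21×22/2]² = 231² = 53361
∑_{k=22}^{30} k³ = 216225 - 53361 = 162864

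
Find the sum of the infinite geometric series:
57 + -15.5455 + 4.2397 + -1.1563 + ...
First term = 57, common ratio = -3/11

For |r| < 1, S = a / (1 - r)
S = 57 / (1 - (-3/11))
S = 57 / (14/11)
S = 627/14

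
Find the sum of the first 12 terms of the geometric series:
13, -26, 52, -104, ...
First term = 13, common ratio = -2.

Sₙ = a(1 - rⁿ) / (1 - r)
S_12 = 13(1 - (-2)^12) / (1 - (-2))
S_12 = 13(1 - 4096) / (3)
S_12 = -17745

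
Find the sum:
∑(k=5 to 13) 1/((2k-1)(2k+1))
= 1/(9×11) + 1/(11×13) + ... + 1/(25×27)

Partial fractions: 1/((2k-1)(2k+1)) = (1/2)[1/(2k-1) - 1/(2k+1)]
The series telescopes:
= (1/2)[1/9 - 1/27]
= 1/27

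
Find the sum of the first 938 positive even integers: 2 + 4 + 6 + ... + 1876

Sum of first n even numbers = n(n+1)
= 938×939
= 880782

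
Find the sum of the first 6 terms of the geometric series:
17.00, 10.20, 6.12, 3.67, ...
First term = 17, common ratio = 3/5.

Sₙ = a(1 - rⁿ) / (1 - r)
S_6 = 17(1 - (3/5)^6) / (1 - (3/5))
S_6 = 17(1 - (729/15625)) / (2/5)
S_6 = 126616/3125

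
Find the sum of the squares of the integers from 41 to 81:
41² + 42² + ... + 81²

Use ∑_{k=1}^{n} k² = n(n+1)(2n+1)/6, then subtract the first 40 terms.
∑_{k=1}^{81} k² = 81×82×163/6 = 180441
∑_{k=1}^{40} k² = 40×41×81/6 = 22140
∑_{k=41}^{81} k² = 180441 - 22140 = 158301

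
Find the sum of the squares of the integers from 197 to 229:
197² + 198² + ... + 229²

Use ∑_{k=1}^{n} k² = n(n+1)(2n+1)/6, then subtract the first 196 terms.
∑_{k=1}^{229} k² = 229×230×459/6 = 4029255
∑_{k=1}^{196} k² = 196×197×393/6 = 2529086
∑_{k=197}^{229} k² = 4029255 - 2529086 = 1500169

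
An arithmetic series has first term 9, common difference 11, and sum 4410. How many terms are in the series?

Using S = n/2 × [2a + (n-1)d]
4410 = n/2 × [2(9) + (n-1)(11)]
4410 = n/2 × [18 + 11n - 11]
8820 = n × [7 + 11n]
11n² + (7)n - 8820 = 0
Discriminant: Δ = (7)² - 4(11)(-8820) = 49 + 388080 = 388129
√Δ = 623
n = [-(7) + √Δ] / (2·11) = (-7 + 623) / 22 = 616 / 22 = 28
(The negative root is discarded since n must be a positive integer.)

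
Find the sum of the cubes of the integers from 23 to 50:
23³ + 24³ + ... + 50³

Use ∑_{k=1}^{n} k³ = [n(n+1)/2]², then subtract the first 22 terms.
∑_{k=1}^{50} k³ = [50×51/2]² = 1275² = 1625625
∑_{k=1}^{22} k³ = [22×23/2]² = 253² = 64009
∑_{k=23}^{50} k³ = 1625625 - 64009 = 1561616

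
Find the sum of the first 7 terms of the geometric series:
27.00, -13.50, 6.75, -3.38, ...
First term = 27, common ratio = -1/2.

Sₙ = a(1 - rⁿ) / (1 - r)
S_7 = 27(1 - (-1/2)^7) / (1 - (-1/2))
S_7 = 27(1 - (-1/128)) / (3/2)
S_7 = 1161/64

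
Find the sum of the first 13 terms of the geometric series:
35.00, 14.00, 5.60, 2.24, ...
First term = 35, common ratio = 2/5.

Sₙ = a(1 - rⁿ) / (1 - r)
S_13 = 35(1 - (2/5)^13) / (1 - (2/5))
S_13 = 35(1 - (8192/1220703125)) / (3/5)
S_13 = 2848288177/48828125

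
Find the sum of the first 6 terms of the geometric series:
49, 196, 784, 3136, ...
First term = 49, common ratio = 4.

Sₙ = a(1 - rⁿ) / (1 - r)
S_6 = 49(1 - 4^6) / (1 - 4)
S_6 = 49(1 - 4096) / (-3)
S_6 = 66885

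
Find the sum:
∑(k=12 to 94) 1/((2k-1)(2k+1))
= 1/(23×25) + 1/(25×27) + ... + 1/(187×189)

Partial fractions: 1/((2k-1)(2k+1)) = (1/2)[1/(2k-1) - 1/(2k+1)]
The series telescopes:
= (1/2)[1/23 - 1/189]
= 83/4347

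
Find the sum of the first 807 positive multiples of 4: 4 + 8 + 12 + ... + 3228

Factor out 4: = 4(1 + 2 + ... + 807) = 4 × n(n+1)/2
= 4 × 807×808/2
= 4 × 326028
= 1304112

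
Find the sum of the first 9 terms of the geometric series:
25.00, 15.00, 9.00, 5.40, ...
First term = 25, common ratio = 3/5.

Sₙ = a(1 - rⁿ) / (1 - r)
S_9 = 25(1 - (3/5)^9) / (1 - (3/5))
S_9 = 25(1 - (19683/1953125)) / (2/5)
S_9 = 966721/15625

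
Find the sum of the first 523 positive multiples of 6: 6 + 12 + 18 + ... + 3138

Factor out 6: = 6(1 + 2 + ... + 523) = 6 × n(n+1)/2
= 6 × 523×524/2
= 6 × 137026
= 822156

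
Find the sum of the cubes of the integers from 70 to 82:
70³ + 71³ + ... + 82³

Use ∑_{k=1}^{n} k³ = [n(n+1)/2]², then subtract the first 69 terms.
∑_{k=1}^{82} k³ = [82×83/2]² = 3403² = 11580409
∑_{k=1}^{69} k³ = [69×70/2]² = 2415² = 5832225
∑_{k=70}^{82} k³ = 11580409 - 5832225 = 5748184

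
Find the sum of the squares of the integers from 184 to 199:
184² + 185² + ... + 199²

Use ∑_{k=1}^{n} k² = n(n+1)(2n+1)/6, then subtract the first 183 terms.
∑_{k=1}^{199} k² = 199×200×399/6 = 2646700
∑_{k=1}^{183} k² = 183×184×367/6 = 2059604
∑_{k=184}^{199} k² = 2646700 - 2059604 = 587096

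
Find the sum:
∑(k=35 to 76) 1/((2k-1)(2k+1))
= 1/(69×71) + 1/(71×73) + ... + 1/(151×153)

Partial fractions: 1/((2k-1)(2k+1)) = (1/2)[1/(2k-1) - 1/(2k+1)]
The series telescopes:
= (1/2)[1/69 - 1/153]
= 14/3519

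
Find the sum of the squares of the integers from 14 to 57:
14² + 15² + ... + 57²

Use ∑_{k=1}^{n} k² = n(n+1)(2n+1)/6, then subtract the first 13 terms.
∑_{k=1}^{57} k² = 57×58×115/6 = 63365
∑_{k=1}^{13} k² = 13×14×27/6 = 819
∑_{k=14}^{57} k² = 63365 - 819 = 62546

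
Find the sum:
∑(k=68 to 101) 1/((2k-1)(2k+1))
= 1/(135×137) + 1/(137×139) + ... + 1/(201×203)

Partial fractions: 1/((2k-1)(2k+1)) = (1/2)[1/(2k-1) - 1/(2k+1)]
The series telescopes:
= (1/2)[1/135 - 1/203]
= 34/27405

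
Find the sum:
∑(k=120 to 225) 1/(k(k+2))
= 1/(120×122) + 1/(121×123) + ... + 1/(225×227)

Partial fractions: 1/(k(k+2)) = (1/2)[1/k - 1/(k+2)]
Telescoping leaves the first two and last two terms:
= (1/2)[1/120 + 1/121 - 1/226 - 1/227]
= 2893111/744905040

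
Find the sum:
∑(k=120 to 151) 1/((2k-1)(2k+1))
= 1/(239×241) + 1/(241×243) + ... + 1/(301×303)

Partial fractions: 1/((2k-1)(2k+1)) = (1/2)[1/(2k-1) - 1/(2k+1)]
The series telescopes:
= (1/2)[1/239 - 1/303]
= 32/72417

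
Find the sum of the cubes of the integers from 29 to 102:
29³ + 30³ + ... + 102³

Use ∑_{k=1}^{n} k³ = [n(n+1)/2]², then subtract the first 28 terms.
∑_{k=1}^{102} k³ = [102×103/2]² = 5253² = 27594009
∑_{k=1}^{28} k³ = [28×29/2]² = 406² = 164836
∑_{k=29}^{102} k³ = 27594009 - 164836 = 27429173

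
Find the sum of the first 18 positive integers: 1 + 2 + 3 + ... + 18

Formula: ∑k = n(n+1)/2
= 18×19/2
= 342/2
= 171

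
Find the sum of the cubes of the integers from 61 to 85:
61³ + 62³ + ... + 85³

Use ∑_{k=1}^{n} k³ = [n(n+1)/2]², then subtract the first 60 terms.
∑_{k=1}^{85} k³ = [85×86/2]² = 3655² = 13359025
∑_{k=1}^{60} k³ = [60×61/2]² = 1830² = 3348900
∑_{k=61}^{85} k³ = 13359025 - 3348900 = 10010125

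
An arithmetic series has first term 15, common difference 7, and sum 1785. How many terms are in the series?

Using S = n/2 × [2a + (n-1)d]
1785 = n/2 × [2(15) + (n-1)(7)]
1785 = n/2 × [30 + 7n - 7]
3570 = n × [23 + 7n]
7n² + (23)n - 3570 = 0
Discriminant: Δ = (23)² - 4(7)(-3570) = 529 + 99960 = 100489
√Δ = 317
n = [-(23) + √Δ] / (2·7) = (-23 + 317) / 14 = 294 / 14 = 21
(The negative root is discarded since n must be a positive integer.)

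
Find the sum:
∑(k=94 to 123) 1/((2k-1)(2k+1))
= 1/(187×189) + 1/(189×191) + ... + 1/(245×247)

Partial fractions: 1/((2k-1)(2k+1)) = (1/2)[1/(2k-1) - 1/(2k+1)]
The series telescopes:
= (1/2)[1/187 - 1/247]
= 30/46189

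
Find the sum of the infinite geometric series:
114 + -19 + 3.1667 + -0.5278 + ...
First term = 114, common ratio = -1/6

For |r| < 1, S = a / (1 - r)
S = 114 / (1 - (-1/6))
S = 114 / (7/6)
S = 684/7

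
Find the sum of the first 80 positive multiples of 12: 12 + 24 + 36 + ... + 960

Factor out 12: = 12(1 + 2 + ... + 80) = 12 × n(n+1)/2
= 12 × 80×81/2
= 12 × 3240
= 38880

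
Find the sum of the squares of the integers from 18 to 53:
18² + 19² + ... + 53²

Use ∑_{k=1}^{n} k² = n(n+1)(2n+1)/6, then subtract the first 17 terms.
∑_{k=1}^{53} k² = 53×54×107/6 = 51039
∑_{k=1}^{17} k² = 17×18×35/6 = 1785
∑_{k=18}^{53} k² = 51039 - 1785 = 49254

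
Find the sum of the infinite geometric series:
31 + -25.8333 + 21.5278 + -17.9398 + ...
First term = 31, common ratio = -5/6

For |r| < 1, S = a / (1 - r)
S = 31 / (1 - (-5/6))
S = 31 / (11/6)
S = 186/11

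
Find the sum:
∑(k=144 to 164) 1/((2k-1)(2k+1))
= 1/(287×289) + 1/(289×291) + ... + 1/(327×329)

Partial fractions: 1/((2k-1)(2k+1)) = (1/2)[1/(2k-1) - 1/(2k+1)]
The series telescopes:
= (1/2)[1/287 - 1/329]
= 3/13489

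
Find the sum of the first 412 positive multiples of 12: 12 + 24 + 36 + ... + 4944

Factor out 12: = 12(1 + 2 + ... + 412) = 12 × n(n+1)/2
= 12 × 412×413/2
= 12 × 85078
= 1020936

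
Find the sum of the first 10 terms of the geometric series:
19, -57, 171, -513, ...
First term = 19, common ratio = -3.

Sₙ = a(1 - rⁿ) / (1 - r)
S_10 = 19(1 - (-3)^10) / (1 - (-3))
S_10 = 19(1 - 59049) / (4)
S_10 = -280478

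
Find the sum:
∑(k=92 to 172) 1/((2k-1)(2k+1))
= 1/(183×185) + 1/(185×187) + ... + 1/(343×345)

Partial fractions: 1/((2k-1)(2k+1)) = (1/2)[1/(2k-1) - 1/(2k+1)]
The series telescopes:
= (1/2)[1/183 - 1/345]
= 9/7015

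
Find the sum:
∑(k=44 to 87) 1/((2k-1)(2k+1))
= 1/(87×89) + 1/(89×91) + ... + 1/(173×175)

Partial fractions: 1/((2k-1)(2k+1)) = (1/2)[1/(2k-1) - 1/(2k+1)]
The series telescopes:
= (1/2)[1/87 - 1/175]
= 44/15225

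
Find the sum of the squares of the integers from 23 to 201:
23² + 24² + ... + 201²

Use ∑_{k=1}^{n} k² = n(n+1)(2n+1)/6, then subtract the first 22 terms.
∑_{k=1}^{201} k² = 201×202×403/6 = 2727101
∑_{k=1}^{22} k² = 22×23×45/6 = 3795
∑_{k=23}^{201} k² = 2727101 - 3795 = 2723306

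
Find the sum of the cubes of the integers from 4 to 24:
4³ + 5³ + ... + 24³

Use ∑_{k=1}^{n} k³ = [n(n+1)/2]², then subtract the first 3 terms.
∑_{k=1}^{24} k³ = [24×25/2]² = 300² = 90000
∑_{k=1}^{3} k³ = [3×4/2]² = 6² = 36
∑_{k=4}^{24} k³ = 90000 - 36 = 89964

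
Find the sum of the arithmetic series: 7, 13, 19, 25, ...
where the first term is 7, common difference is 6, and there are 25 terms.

Sₙ = n/2 × (first + last)
Last term = a + (n-1)d = 7 + (25-1)×6 = 151
S_25 = 25/2 × (7 + 151)
S_25 = 25/2 × 158 = 1975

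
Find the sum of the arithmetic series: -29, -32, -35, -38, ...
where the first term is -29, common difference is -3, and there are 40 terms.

Sₙ = n/2 × (first + last)
Last term = a + (n-1)d = -29 + (40-1)×(-3) = -146
S_40 = 40/2 × (-29 + (-146))
S_40 = 40/2 × (-175) = -3500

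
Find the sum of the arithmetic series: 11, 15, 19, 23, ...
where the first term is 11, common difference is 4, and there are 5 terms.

Sₙ = n/2 × (first + last)
Last term = a + (n-1)d = 11 + (5-1)×4 = 27
S_5 = 5/2 × (11 + 27)
S_5 = 5/2 × 38 = 95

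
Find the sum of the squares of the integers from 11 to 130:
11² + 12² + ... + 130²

Use ∑_{k=1}^{n} k² = n(n+1)(2n+1)/6, then subtract the first 10 terms.
∑_{k=1}^{130} k² = 130×131×261/6 = 740805
∑_{k=1}^{10} k² = 10×11×21/6 = 385
∑_{k=11}^{130} k² = 740805 - 385 = 740420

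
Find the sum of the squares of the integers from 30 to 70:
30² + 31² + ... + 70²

Use ∑_{k=1}^{n} k² = n(n+1)(2n+1)/6, then subtract the first 29 terms.
∑_{k=1}^{70} k² = 70×71×141/6 = 116795
∑_{k=1}^{29} k² = 29×30×59/6 = 8555
∑_{k=30}^{70} k² = 116795 - 8555 = 108240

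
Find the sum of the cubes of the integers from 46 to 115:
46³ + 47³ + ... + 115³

Use ∑_{k=1}^{n} k³ = [n(n+1)/2]², then subtract the first 45 terms.
∑_{k=1}^{115} k³ = [115×116/2]² = 6670² = 44488900
∑_{k=1}^{45} k³ = [45×46/2]² = 1035² = 1071225
∑_{k=46}^{115} k³ = 44488900 - 1071225 = 43417675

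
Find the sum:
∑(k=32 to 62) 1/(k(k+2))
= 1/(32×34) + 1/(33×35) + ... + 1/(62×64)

Partial fractions: 1/(k(k+2)) = (1/2)[1/k - 1/(k+2)]
Telescoping leaves the first two and last two terms:
= (1/2)[1/32 + 1/33 - 1/63 - 1/64]
= 1333/88704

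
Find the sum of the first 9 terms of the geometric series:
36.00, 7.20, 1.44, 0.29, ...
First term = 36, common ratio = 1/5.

Sₙ = a(1 - rⁿ) / (1 - r)
S_9 = 36(1 - (1/5)^9) / (1 - (1/5))
S_9 = 36(1 - (1/1953125)) / (4/5)
S_9 = 17578116/390625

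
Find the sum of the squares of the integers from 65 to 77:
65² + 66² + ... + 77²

Use ∑_{k=1}^{n} k² = n(n+1)(2n+1)/6, then subtract the first 64 terms.
∑_{k=1}^{77} k² = 77×78×155/6 = 155155
∑_{k=1}^{64} k² = 64×65×129/6 = 89440
∑_{k=65}^{77} k² = 155155 - 89440 = 65715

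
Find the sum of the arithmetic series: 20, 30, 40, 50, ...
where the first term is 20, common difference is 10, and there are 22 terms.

Sₙ = n/2 × (first + last)
Last term = a + (n-1)d = 20 + (22-1)×10 = 230
S_22 = 22/2 × (20 + 230)
S_22 = 22/2 × 250 = 2750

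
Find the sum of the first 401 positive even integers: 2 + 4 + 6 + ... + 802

Sum of first n even numbers = n(n+1)
= 401×402
= 161202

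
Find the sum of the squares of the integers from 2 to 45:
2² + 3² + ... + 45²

Use ∑_{k=1}^{n} k² = n(n+1)(2n+1)/6, then subtract the first 1 terms.
∑_{k=1}^{45} k² = 45×46×91/6 = 31395
∑_{k=1}^{1} k² = 1×2×3/6 = 1
∑_{k=2}^{45} k² = 31395 - 1 = 31394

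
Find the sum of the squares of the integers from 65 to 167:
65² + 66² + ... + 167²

Use ∑_{k=1}^{n} k² = n(n+1)(2n+1)/6, then subtract the first 64 terms.
∑_{k=1}^{167} k² = 167×168×335/6 = 1566460
∑_{k=1}^{64} k² = 64×65×129/6 = 89440
∑_{k=65}^{167} k² = 1566460 - 89440 = 1477020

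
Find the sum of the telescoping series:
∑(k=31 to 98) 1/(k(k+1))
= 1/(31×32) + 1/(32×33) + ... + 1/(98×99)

Partial fractions: 1/(k(k+1)) = 1/k - 1/(k+1)
The series telescopes:
= (1/31 - 1/32) + (1/32 - 1/33) + ... + (1/98 - 1/99)
= 1/31 - 1/99
= 68/3069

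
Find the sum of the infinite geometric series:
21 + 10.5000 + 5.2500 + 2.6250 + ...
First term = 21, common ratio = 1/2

For |r| < 1, S = a / (1 - r)
S = 21 / (1 - (1/2))
S = 21 / (1/2)
S = 42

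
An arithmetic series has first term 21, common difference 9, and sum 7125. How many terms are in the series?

Using S = n/2 × [2a + (n-1)d]
7125 = n/2 × [2(21) + (n-1)(9)]
7125 = n/2 × [42 + 9n - 9]
14250 = n × [33 + 9n]
9n² + (33)n - 14250 = 0
Discriminant: Δ = (33)² - 4(9)(-14250) = 1089 + 513000 = 514089
√Δ = 717
n = [-(33) + √Δ] / (2·9) = (-33 + 717) / 18 = 684 / 18 = 38
(The negative root is discarded since n must be a positive integer.)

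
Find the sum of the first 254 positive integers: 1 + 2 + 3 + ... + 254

Formula: ∑k = n(n+1)/2
= 254×255/2
= 64770/2
= 32385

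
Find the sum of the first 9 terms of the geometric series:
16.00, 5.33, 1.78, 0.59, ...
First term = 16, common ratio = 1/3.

Sₙ = a(1 - rⁿ) / (1 - r)
S_9 = 16(1 - (1/3)^9) / (1 - (1/3))
S_9 = 16(1 - (1/19683)) / (2/3)
S_9 = 157456/6561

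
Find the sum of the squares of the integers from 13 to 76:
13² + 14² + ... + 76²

Use ∑_{k=1}^{n} k² = n(n+1)(2n+1)/6, then subtract the first 12 terms.
∑_{k=1}^{76} k² = 76×77×153/6 = 149226
∑_{k=1}^{12} k² = 12×13×25/6 = 650
∑_{k=13}^{76} k² = 149226 - 650 = 148576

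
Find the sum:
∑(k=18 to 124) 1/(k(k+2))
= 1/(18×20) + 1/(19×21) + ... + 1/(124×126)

Partial fractions: 1/(k(k+2)) = (1/2)[1/k - 1/(k+2)]
Telescoping leaves the first two and last two terms:
= (1/2)[1/18 + 1/19 - 1/125 - 1/126]
= 4601/99750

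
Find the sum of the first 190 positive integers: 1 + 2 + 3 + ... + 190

Formula: ∑k = n(n+1)/2
= 190×191/2
= 36290/2
= 18145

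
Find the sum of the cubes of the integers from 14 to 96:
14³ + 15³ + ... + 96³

Use ∑_{k=1}^{n} k³ = [n(n+1)/2]², then subtract the first 13 terms.
∑_{k=1}^{96} k³ = [96×97/2]² = 4656² = 21678336
∑_{k=1}^{13} k³ = [13×14/2]² = 91² = 8281
∑_{k=14}^{96} k³ = 21678336 - 8281 = 21670055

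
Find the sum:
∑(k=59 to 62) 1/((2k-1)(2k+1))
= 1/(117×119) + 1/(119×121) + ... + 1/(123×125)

Partial fractions: 1/((2k-1)(2k+1)) = (1/2)[1/(2k-1) - 1/(2k+1)]
The series telescopes:
= (1/2)[1/117 - 1/125]
= 4/14625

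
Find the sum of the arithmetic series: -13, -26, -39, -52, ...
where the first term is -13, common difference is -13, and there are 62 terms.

Sₙ = n/2 × (first + last)
Last term = a + (n-1)d = -13 + (62-1)×(-13) = -806
S_62 = 62/2 × (-13 + (-806))
S_62 = 62/2 × (-819) = -25389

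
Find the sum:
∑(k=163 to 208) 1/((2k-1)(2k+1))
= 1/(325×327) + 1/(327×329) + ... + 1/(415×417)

Partial fractions: 1/((2k-1)(2k+1)) = (1/2)[1/(2k-1) - 1/(2k+1)]
The series telescopes:
= (1/2)[1/325 - 1/417]
= 46/135525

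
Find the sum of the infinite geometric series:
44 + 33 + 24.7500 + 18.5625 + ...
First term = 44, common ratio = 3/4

For |r| < 1, S = a / (1 - r)
S = 44 / (1 - (3/4))
S = 44 / (1/4)
S = 176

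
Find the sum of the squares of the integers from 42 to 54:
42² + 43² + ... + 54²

Use ∑_{k=1}^{n} k² = n(n+1)(2n+1)/6, then subtract the first 41 terms.
∑_{k=1}^{54} k² = 54×55×109/6 = 53955
∑_{k=1}^{41} k² = 41×42×83/6 = 23821
∑_{k=42}^{54} k² = 53955 - 23821 = 30134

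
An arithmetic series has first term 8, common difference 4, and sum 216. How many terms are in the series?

Using S = n/2 × [2a + (n-1)d]
216 = n/2 × [2(8) + (n-1)(4)]
216 = n/2 × [16 + 4n - 4]
432 = n × [12 + 4n]
4n² + (12)n - 432 = 0
Discriminant: Δ = (12)² - 4(4)(-432) = 144 + 6912 = 7056
√Δ = 84
n = [-(12) + √Δ] / (2·4) = (-12 + 84) / 8 = 72 / 8 = 9
(The negative root is discarded since n must be a positive integer.)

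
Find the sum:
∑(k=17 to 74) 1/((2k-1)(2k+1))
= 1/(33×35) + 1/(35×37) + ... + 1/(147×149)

Partial fractions: 1/((2k-1)(2k+1)) = (1/2)[1/(2k-1) - 1/(2k+1)]
The series telescopes:
= (1/2)[1/33 - 1/149]
= 58/4917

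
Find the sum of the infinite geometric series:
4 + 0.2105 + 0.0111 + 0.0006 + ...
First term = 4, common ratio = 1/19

For |r| < 1, S = a / (1 - r)
S = 4 / (1 - (1/19))
S = 4 / (18/19)
S = 38/9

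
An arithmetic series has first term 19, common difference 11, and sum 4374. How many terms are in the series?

Using S = n/2 × [2a + (n-1)d]
4374 = n/2 × [2(19) + (n-1)(11)]
4374 = n/2 × [38 + 11n - 11]
8748 = n × [27 + 11n]
11n² + (27)n - 8748 = 0
Discriminant: Δ = (27)² - 4(11)(-8748) = 729 + 384912 = 385641
√Δ = 621
n = [-(27) + √Δ] / (2·11) = (-27 + 621) / 22 = 594 / 22 = 27
(The negative root is discarded since n must be a positive integer.)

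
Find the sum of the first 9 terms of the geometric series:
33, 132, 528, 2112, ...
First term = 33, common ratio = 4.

Sₙ = a(1 - rⁿ) / (1 - r)
S_9 = 33(1 - 4^9) / (1 - 4)
S_9 = 33(1 - 262144) / (-3)
S_9 = 2883573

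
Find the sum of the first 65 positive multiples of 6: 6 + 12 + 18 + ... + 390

Factor out 6: = 6(1 + 2 + ... + 65) = 6 × n(n+1)/2
= 6 × 65×66/2
= 6 × 2145
= 12870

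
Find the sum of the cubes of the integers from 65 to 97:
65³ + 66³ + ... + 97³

Use ∑_{k=1}^{n} k³ = [n(n+1)/2]², then subtract the first 64 terms.
∑_{k=1}^{97} k³ = [97×98/2]² = 4753² = 22591009
∑_{k=1}^{64} k³ = [64×65/2]² = 2080² = 4326400
∑_{k=65}^{97} k³ = 22591009 - 4326400 = 18264609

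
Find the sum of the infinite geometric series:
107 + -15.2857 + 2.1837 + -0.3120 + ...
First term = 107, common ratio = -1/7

For |r| < 1, S = a / (1 - r)
S = 107 / (1 - (-1/7))
S = 107 / (8/7)
S = 749/8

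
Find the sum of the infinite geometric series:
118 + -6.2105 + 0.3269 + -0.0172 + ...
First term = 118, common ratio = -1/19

For |r| < 1, S = a / (1 - r)
S = 118 / (1 - (-1/19))
S = 118 / (20/19)
S = 1121/10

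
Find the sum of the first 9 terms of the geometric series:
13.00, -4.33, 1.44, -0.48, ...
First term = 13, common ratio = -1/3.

Sₙ = a(1 - rⁿ) / (1 - r)
S_9 = 13(1 - (-1/3)^9) / (1 - (-1/3))
S_9 = 13(1 - (-1/19683)) / (4/3)
S_9 = 63973/6561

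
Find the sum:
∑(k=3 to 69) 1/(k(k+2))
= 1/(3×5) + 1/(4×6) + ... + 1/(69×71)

Partial fractions: 1/(k(k+2)) = (1/2)[1/k - 1/(k+2)]
Telescoping leaves the first two and last two terms:
= (1/2)[1/3 + 1/4 - 1/70 - 1/71]
= 16549/59640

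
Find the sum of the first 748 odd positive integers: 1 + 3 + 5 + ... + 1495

Sum of first n odd numbers = n²
= 748²
= 559504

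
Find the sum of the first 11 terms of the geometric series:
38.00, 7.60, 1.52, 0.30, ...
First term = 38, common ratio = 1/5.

Sₙ = a(1 - rⁿ) / (1 - r)
S_11 = 38(1 - (1/5)^11) / (1 - (1/5))
S_11 = 38(1 - (1/48828125)) / (4/5)
S_11 = 463867178/9765625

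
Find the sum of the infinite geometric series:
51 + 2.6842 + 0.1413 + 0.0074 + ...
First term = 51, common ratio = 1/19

For |r| < 1, S = a / (1 - r)
S = 51 / (1 - (1/19))
S = 51 / (18/19)
S = 323/6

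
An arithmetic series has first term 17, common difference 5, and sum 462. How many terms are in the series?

Using S = n/2 × [2a + (n-1)d]
462 = n/2 × [2(17) + (n-1)(5)]
462 = n/2 × [34 + 5n - 5]
924 = n × [29 + 5n]
5n² + (29)n - 924 = 0
Discriminant: Δ = (29)² - 4(5)(-924) = 841 + 18480 = 19321
√Δ = 139
n = [-(29) + √Δ] / (2·5) = (-29 + 139) / 10 = 110 / 10 = 11
(The negative root is discarded since n must be a positive integer.)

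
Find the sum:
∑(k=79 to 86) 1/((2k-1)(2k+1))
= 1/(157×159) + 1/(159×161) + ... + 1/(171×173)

Partial fractions: 1/((2k-1)(2k+1)) = (1/2)[1/(2k-1) - 1/(2k+1)]
The series telescopes:
= (1/2)[1/157 - 1/173]
= 8/27161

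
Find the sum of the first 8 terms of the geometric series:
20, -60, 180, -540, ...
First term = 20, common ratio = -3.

Sₙ = a(1 - rⁿ) / (1 - r)
S_8 = 20(1 - (-3)^8) / (1 - (-3))
S_8 = 20(1 - 6561) / (4)
S_8 = -32800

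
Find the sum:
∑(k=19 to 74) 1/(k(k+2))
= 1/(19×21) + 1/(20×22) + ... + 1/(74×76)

Partial fractions: 1/(k(k+2)) = (1/2)[1/k - 1/(k+2)]
Telescoping leaves the first two and last two terms:
= (1/2)[1/19 + 1/20 - 1/75 - 1/76]
= 217/5700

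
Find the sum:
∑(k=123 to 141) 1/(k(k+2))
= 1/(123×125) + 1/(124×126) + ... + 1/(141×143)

Partial fractions: 1/(k(k+2)) = (1/2)[1/k - 1/(k+2)]
Telescoping leaves the first two and last two terms:
= (1/2)[1/123 + 1/124 - 1/142 - 1/143]
= 334381/309707112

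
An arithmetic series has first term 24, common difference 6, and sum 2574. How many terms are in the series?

Using S = n/2 × [2a + (n-1)d]
2574 = n/2 × [2(24) + (n-1)(6)]
2574 = n/2 × [48 + 6n - 6]
5148 = n × [42 + 6n]
6n² + (42)n - 5148 = 0
Discriminant: Δ = (42)² - 4(6)(-5148) = 1764 + 123552 = 125316
√Δ = 354
n = [-(42) + √Δ] / (2·6) = (-42 + 354) / 12 = 312 / 12 = 26
(The negative root is discarded since n must be a positive integer.)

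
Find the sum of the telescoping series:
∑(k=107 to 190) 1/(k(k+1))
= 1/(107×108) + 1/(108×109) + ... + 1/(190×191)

Partial fractions: 1/(k(k+1)) = 1/k - 1/(k+1)
The series telescopes:
= (1/107 - 1/108) + (1/108 - 1/109) + ... + (1/190 - 1/191)
= 1/107 - 1/191
= 84/20437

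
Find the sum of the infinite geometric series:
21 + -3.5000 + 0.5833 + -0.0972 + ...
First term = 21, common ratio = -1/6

For |r| < 1, S = a / (1 - r)
S = 21 / (1 - (-1/6))
S = 21 / (7/6)
S = 18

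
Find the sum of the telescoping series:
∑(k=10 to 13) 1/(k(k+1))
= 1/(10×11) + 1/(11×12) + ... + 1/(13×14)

Partial fractions: 1/(k(k+1)) = 1/k - 1/(k+1)
The series telescopes:
= (1/10 - 1/11) + (1/11 - 1/12) + ... + (1/13 - 1/14)
= 1/10 - 1/14
= 1/35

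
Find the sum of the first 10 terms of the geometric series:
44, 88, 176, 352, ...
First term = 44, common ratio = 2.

Sₙ = a(1 - rⁿ) / (1 - r)
S_10 = 44(1 - 2^10) / (1 - 2)
S_10 = 44(1 - 1024) / (-1)
S_10 = 45012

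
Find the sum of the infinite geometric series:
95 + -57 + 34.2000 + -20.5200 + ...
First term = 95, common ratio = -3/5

For |r| < 1, S = a / (1 - r)
S = 95 / (1 - (-3/5))
S = 95 / (8/5)
S = 475/8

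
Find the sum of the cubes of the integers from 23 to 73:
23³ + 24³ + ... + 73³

Use ∑_{k=1}^{n} k³ = [n(n+1)/2]², then subtract the first 22 terms.
∑_{k=1}^{73} k³ = [73×74/2]² = 2701² = 7295401
∑_{k=1}^{22} k³ = [22×23/2]² = 253² = 64009
∑_{k=23}^{73} k³ = 7295401 - 64009 = 7231392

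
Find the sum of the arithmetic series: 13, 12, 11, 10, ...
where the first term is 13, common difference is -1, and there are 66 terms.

Sₙ = n/2 × (first + last)
Last term = a + (n-1)d = 13 + (66-1)×(-1) = -52
S_66 = 66/2 × (13 + (-52))
S_66 = 66/2 × (-39) = -1287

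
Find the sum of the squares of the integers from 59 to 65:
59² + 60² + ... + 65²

Use ∑_{k=1}^{n} k² = n(n+1)(2n+1)/6, then subtract the first 58 terms.
∑_{k=1}^{65} k² = 65×66×131/6 = 93665
∑_{k=1}^{58} k² = 58×59×117/6 = 66729
∑_{k=59}^{65} k² = 93665 - 66729 = 26936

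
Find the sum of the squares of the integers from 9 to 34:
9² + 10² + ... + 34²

Use ∑_{k=1}^{n} k² = n(n+1)(2n+1)/6, then subtract the first 8 terms.
∑_{k=1}^{34} k² = 34×35×69/6 = 13685
∑_{k=1}^{8} k² = 8×9×17/6 = 204
∑_{k=9}^{34} k² = 13685 - 204 = 13481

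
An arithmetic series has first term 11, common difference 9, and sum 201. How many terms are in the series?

Using S = n/2 × [2a + (n-1)d]
201 = n/2 × [2(11) + (n-1)(9)]
201 = n/2 × [22 + 9n - 9]
402 = n × [13 + 9n]
9n² + (13)n - 402 = 0
Discriminant: Δ = (13)² - 4(9)(-402) = 169 + 14472 = 14641
√Δ = 121
n = [-(13) + √Δ] / (2·9) = (-13 + 121) / 18 = 108 / 18 = 6
(The negative root is discarded since n must be a positive integer.)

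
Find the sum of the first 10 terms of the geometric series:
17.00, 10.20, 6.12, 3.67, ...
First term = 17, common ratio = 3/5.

Sₙ = a(1 - rⁿ) / (1 - r)
S_10 = 17(1 - (3/5)^10) / (1 - (3/5))
S_10 = 17(1 - (59049/9765625)) / (2/5)
S_10 = 82505896/1953125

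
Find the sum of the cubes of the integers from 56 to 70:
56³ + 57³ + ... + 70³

Use ∑_{k=1}^{n} k³ = [n(n+1)/2]², then subtract the first 55 terms.
∑_{k=1}^{70} k³ = [70×71/2]² = 2485² = 6175225
∑_{k=1}^{55} k³ = [55×56/2]² = 1540² = 2371600
∑_{k=56}^{70} k³ = 6175225 - 2371600 = 3803625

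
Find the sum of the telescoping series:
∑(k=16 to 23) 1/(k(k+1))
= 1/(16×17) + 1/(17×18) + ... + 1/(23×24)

Partial fractions: 1/(k(k+1)) = 1/k - 1/(k+1)
The series telescopes:
= (1/16 - 1/17) + (1/17 - 1/18) + ... + (1/23 - 1/24)
= 1/16 - 1/24
= 1/48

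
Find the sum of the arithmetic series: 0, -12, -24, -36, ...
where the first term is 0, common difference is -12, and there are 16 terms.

Sₙ = n/2 × (first + last)
Last term = a + (n-1)d = 0 + (16-1)×(-12) = -180
S_16 = 16/2 × (0 + (-180))
S_16 = 16/2 × (-180) = -1440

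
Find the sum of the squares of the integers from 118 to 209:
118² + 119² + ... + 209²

Use ∑_{k=1}^{n} k² = n(n+1)(2n+1)/6, then subtract the first 117 terms.
∑_{k=1}^{209} k² = 209×210×419/6 = 3064985
∑_{k=1}^{117} k² = 117×118×235/6 = 540735
∑_{k=118}^{209} k² = 3064985 - 540735 = 2524250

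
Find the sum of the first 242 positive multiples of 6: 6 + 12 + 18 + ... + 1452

Factor out 6: = 6(1 + 2 + ... + 242) = 6 × n(n+1)/2
= 6 × 242×243/2
= 6 × 29403
= 176418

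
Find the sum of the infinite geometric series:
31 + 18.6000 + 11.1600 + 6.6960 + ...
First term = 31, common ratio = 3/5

For |r| < 1, S = a / (1 - r)
S = 31 / (1 - (3/5))
S = 31 / (2/5)
S = 155/2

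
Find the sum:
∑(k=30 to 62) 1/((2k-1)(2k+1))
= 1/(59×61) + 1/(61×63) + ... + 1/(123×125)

Partial fractions: 1/((2k-1)(2k+1)) = (1/2)[1/(2k-1) - 1/(2k+1)]
The series telescopes:
= (1/2)[1/59 - 1/125]
= 33/7375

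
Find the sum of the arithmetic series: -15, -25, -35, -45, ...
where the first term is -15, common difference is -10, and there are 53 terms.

Sₙ = n/2 × (first + last)
Last term = a + (n-1)d = -15 + (53-1)×(-10) = -535
S_53 = 53/2 × (-15 + (-535))
S_53 = 53/2 × (-550) = -14575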